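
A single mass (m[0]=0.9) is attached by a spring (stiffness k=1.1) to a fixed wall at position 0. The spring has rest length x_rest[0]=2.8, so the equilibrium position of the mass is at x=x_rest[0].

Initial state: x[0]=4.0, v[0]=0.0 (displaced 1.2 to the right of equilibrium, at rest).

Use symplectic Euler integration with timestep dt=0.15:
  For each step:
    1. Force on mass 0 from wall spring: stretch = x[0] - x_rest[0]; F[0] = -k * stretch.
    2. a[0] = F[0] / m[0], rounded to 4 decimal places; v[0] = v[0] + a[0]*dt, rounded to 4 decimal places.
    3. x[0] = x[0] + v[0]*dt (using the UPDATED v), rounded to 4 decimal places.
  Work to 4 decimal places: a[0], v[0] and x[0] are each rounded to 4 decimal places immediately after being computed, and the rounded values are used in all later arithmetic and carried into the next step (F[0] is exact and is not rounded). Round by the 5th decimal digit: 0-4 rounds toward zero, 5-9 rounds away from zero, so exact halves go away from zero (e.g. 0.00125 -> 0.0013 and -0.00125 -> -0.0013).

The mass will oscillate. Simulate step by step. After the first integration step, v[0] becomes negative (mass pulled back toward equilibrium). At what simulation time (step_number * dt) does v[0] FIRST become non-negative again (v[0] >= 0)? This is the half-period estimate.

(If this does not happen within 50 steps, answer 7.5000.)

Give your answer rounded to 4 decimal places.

Answer: 2.8500

Derivation:
Step 0: x=[4.0000] v=[0.0000]
Step 1: x=[3.9670] v=[-0.2200]
Step 2: x=[3.9019] v=[-0.4339]
Step 3: x=[3.8065] v=[-0.6359]
Step 4: x=[3.6834] v=[-0.8204]
Step 5: x=[3.5360] v=[-0.9824]
Step 6: x=[3.3684] v=[-1.1173]
Step 7: x=[3.1852] v=[-1.2215]
Step 8: x=[2.9914] v=[-1.2921]
Step 9: x=[2.7923] v=[-1.3272]
Step 10: x=[2.5934] v=[-1.3258]
Step 11: x=[2.4002] v=[-1.2879]
Step 12: x=[2.2180] v=[-1.2146]
Step 13: x=[2.0518] v=[-1.1079]
Step 14: x=[1.9062] v=[-0.9707]
Step 15: x=[1.7852] v=[-0.8068]
Step 16: x=[1.6921] v=[-0.6208]
Step 17: x=[1.6294] v=[-0.4177]
Step 18: x=[1.5989] v=[-0.2031]
Step 19: x=[1.6015] v=[0.0171]
First v>=0 after going negative at step 19, time=2.8500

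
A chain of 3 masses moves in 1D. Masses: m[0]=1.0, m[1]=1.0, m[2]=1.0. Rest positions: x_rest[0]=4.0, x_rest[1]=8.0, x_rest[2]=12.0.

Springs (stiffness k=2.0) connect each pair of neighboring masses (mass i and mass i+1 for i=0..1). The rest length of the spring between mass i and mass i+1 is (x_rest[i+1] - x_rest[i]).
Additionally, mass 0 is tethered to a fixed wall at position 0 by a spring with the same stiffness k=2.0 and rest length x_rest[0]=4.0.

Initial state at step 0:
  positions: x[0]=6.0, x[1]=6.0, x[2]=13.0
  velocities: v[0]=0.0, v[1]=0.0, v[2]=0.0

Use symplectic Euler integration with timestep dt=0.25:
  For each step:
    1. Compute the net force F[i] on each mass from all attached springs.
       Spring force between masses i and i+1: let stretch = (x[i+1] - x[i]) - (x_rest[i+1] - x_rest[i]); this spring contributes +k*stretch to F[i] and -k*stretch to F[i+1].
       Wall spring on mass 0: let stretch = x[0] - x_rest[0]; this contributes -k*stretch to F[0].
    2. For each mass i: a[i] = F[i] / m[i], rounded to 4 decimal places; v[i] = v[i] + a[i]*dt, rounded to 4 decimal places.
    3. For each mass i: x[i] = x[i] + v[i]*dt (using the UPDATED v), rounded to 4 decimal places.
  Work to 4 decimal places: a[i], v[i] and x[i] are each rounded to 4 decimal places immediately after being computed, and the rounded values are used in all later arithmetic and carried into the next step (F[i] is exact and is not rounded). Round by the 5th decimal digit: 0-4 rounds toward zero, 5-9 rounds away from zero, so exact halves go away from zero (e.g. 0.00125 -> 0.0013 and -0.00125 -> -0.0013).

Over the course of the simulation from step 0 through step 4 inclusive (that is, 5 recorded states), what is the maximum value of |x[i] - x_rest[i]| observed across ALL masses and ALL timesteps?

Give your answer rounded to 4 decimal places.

Step 0: x=[6.0000 6.0000 13.0000] v=[0.0000 0.0000 0.0000]
Step 1: x=[5.2500 6.8750 12.6250] v=[-3.0000 3.5000 -1.5000]
Step 2: x=[4.0469 8.2656 12.0313] v=[-4.8125 5.5625 -2.3750]
Step 3: x=[2.8653 9.5996 11.4668] v=[-4.7266 5.3360 -2.2579]
Step 4: x=[2.1673 10.3252 11.1689] v=[-2.7921 2.9025 -1.1915]
Max displacement = 2.3252

Answer: 2.3252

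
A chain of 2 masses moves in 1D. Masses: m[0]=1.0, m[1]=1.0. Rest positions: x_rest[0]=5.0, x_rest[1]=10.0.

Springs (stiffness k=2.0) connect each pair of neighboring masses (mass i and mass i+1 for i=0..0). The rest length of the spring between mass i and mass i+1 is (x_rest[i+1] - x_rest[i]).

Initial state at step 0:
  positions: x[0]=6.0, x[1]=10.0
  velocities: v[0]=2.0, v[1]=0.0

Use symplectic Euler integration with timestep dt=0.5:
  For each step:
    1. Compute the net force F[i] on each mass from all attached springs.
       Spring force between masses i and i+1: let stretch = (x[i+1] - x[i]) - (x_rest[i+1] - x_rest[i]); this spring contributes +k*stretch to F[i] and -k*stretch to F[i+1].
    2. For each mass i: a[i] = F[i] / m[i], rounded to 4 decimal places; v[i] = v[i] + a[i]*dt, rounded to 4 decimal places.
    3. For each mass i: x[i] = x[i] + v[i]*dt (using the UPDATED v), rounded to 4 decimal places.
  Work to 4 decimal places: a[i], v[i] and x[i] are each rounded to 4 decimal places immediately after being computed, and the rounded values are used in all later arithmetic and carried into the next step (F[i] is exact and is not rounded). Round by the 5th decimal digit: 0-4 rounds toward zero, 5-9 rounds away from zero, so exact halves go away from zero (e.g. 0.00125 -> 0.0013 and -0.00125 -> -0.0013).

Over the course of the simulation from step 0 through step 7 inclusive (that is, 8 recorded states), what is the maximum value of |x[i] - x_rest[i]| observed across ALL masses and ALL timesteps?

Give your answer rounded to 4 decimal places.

Step 0: x=[6.0000 10.0000] v=[2.0000 0.0000]
Step 1: x=[6.5000 10.5000] v=[1.0000 1.0000]
Step 2: x=[6.5000 11.5000] v=[0.0000 2.0000]
Step 3: x=[6.5000 12.5000] v=[0.0000 2.0000]
Step 4: x=[7.0000 13.0000] v=[1.0000 1.0000]
Step 5: x=[8.0000 13.0000] v=[2.0000 0.0000]
Step 6: x=[9.0000 13.0000] v=[2.0000 0.0000]
Step 7: x=[9.5000 13.5000] v=[1.0000 1.0000]
Max displacement = 4.5000

Answer: 4.5000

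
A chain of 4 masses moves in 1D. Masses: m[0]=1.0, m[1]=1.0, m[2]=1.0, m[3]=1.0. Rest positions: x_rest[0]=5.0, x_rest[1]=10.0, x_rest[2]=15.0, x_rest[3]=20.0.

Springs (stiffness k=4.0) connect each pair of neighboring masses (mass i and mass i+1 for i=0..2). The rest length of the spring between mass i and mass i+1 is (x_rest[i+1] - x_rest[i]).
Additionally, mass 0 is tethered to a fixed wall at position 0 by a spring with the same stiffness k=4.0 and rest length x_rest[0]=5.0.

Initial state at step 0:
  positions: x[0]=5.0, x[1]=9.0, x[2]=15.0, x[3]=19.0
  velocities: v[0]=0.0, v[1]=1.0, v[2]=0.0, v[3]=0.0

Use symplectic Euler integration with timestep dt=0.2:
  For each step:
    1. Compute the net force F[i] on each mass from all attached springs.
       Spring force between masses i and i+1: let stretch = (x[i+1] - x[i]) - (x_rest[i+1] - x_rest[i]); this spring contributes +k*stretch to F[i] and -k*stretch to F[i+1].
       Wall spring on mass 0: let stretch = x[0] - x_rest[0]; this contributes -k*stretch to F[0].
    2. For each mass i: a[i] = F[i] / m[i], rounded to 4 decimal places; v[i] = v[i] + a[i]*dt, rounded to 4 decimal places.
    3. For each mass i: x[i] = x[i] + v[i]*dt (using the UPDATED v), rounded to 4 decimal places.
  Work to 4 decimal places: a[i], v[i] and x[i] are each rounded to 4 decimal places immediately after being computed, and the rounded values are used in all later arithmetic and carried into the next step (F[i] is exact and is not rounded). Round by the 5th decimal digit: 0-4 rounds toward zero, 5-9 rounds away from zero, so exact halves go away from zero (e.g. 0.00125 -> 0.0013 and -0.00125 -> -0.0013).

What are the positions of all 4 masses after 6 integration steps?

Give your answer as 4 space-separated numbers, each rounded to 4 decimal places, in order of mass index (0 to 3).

Answer: 5.3780 9.6745 15.0455 19.7140

Derivation:
Step 0: x=[5.0000 9.0000 15.0000 19.0000] v=[0.0000 1.0000 0.0000 0.0000]
Step 1: x=[4.8400 9.5200 14.6800 19.1600] v=[-0.8000 2.6000 -1.6000 0.8000]
Step 2: x=[4.6544 10.1168 14.2512 19.4032] v=[-0.9280 2.9840 -2.1440 1.2160]
Step 3: x=[4.5981 10.5011 13.9852 19.6221] v=[-0.2816 1.9216 -1.3299 1.0944]
Step 4: x=[4.7506 10.4984 14.0637 19.7391] v=[0.7623 -0.0135 0.3923 0.5849]
Step 5: x=[5.0626 10.1465 14.4798 19.7480] v=[1.5601 -1.7595 2.0804 0.0446]
Step 6: x=[5.3780 9.6745 15.0455 19.7140] v=[1.5771 -2.3600 2.8283 -0.1700]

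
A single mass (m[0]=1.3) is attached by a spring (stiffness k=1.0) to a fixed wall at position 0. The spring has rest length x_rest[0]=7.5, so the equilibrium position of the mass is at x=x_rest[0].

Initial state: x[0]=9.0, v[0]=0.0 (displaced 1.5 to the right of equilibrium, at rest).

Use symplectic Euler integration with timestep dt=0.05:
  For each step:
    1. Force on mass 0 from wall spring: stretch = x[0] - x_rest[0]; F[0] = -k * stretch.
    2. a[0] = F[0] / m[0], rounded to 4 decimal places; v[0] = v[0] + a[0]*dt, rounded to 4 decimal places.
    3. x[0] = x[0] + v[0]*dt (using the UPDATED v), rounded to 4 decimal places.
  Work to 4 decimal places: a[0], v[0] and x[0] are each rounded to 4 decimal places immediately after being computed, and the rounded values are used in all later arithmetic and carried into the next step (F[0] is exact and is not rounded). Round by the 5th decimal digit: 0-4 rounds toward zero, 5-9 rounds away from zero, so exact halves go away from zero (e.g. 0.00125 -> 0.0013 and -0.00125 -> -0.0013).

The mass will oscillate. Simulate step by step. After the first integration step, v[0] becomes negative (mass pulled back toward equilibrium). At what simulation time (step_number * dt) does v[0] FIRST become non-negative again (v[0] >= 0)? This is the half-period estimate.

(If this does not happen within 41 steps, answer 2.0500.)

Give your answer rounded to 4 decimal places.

Answer: 2.0500

Derivation:
Step 0: x=[9.0000] v=[0.0000]
Step 1: x=[8.9971] v=[-0.0577]
Step 2: x=[8.9913] v=[-0.1153]
Step 3: x=[8.9827] v=[-0.1727]
Step 4: x=[8.9712] v=[-0.2297]
Step 5: x=[8.9569] v=[-0.2863]
Step 6: x=[8.9398] v=[-0.3423]
Step 7: x=[8.9199] v=[-0.3977]
Step 8: x=[8.8973] v=[-0.4523]
Step 9: x=[8.8720] v=[-0.5060]
Step 10: x=[8.8441] v=[-0.5588]
Step 11: x=[8.8136] v=[-0.6105]
Step 12: x=[8.7806] v=[-0.6610]
Step 13: x=[8.7451] v=[-0.7103]
Step 14: x=[8.7072] v=[-0.7582]
Step 15: x=[8.6670] v=[-0.8046]
Step 16: x=[8.6245] v=[-0.8495]
Step 17: x=[8.5799] v=[-0.8928]
Step 18: x=[8.5332] v=[-0.9343]
Step 19: x=[8.4845] v=[-0.9740]
Step 20: x=[8.4339] v=[-1.0119]
Step 21: x=[8.3815] v=[-1.0478]
Step 22: x=[8.3274] v=[-1.0817]
Step 23: x=[8.2717] v=[-1.1135]
Step 24: x=[8.2145] v=[-1.1432]
Step 25: x=[8.1560] v=[-1.1707]
Step 26: x=[8.0962] v=[-1.1959]
Step 27: x=[8.0353] v=[-1.2188]
Step 28: x=[7.9733] v=[-1.2394]
Step 29: x=[7.9104] v=[-1.2576]
Step 30: x=[7.8467] v=[-1.2734]
Step 31: x=[7.7824] v=[-1.2867]
Step 32: x=[7.7175] v=[-1.2976]
Step 33: x=[7.6522] v=[-1.3060]
Step 34: x=[7.5866] v=[-1.3119]
Step 35: x=[7.5208] v=[-1.3152]
Step 36: x=[7.4550] v=[-1.3160]
Step 37: x=[7.3893] v=[-1.3143]
Step 38: x=[7.3238] v=[-1.3100]
Step 39: x=[7.2586] v=[-1.3032]
Step 40: x=[7.1939] v=[-1.2939]
Step 41: x=[7.1298] v=[-1.2821]
v[0] did not become non-negative within 41 steps; using fallback time=2.0500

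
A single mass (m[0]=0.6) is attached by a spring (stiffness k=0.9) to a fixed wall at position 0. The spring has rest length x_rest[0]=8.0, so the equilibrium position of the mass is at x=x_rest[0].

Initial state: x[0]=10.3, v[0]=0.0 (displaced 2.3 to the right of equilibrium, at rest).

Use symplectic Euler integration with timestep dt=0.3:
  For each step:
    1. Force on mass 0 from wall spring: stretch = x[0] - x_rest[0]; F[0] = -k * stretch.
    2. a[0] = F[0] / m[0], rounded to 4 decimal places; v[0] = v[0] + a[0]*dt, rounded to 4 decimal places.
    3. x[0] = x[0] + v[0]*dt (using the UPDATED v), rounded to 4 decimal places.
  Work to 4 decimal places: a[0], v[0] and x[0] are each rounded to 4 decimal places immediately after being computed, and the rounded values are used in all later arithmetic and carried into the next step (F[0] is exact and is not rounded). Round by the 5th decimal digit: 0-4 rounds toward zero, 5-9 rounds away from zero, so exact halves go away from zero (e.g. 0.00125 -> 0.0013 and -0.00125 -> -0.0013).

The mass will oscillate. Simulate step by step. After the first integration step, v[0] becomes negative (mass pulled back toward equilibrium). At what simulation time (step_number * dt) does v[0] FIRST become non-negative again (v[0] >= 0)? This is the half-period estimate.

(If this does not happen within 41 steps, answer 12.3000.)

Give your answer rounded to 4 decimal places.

Answer: 2.7000

Derivation:
Step 0: x=[10.3000] v=[0.0000]
Step 1: x=[9.9895] v=[-1.0350]
Step 2: x=[9.4104] v=[-1.9303]
Step 3: x=[8.6409] v=[-2.5650]
Step 4: x=[7.7849] v=[-2.8534]
Step 5: x=[6.9579] v=[-2.7566]
Step 6: x=[6.2716] v=[-2.2876]
Step 7: x=[5.8187] v=[-1.5098]
Step 8: x=[5.6602] v=[-0.5282]
Step 9: x=[5.8176] v=[0.5247]
First v>=0 after going negative at step 9, time=2.7000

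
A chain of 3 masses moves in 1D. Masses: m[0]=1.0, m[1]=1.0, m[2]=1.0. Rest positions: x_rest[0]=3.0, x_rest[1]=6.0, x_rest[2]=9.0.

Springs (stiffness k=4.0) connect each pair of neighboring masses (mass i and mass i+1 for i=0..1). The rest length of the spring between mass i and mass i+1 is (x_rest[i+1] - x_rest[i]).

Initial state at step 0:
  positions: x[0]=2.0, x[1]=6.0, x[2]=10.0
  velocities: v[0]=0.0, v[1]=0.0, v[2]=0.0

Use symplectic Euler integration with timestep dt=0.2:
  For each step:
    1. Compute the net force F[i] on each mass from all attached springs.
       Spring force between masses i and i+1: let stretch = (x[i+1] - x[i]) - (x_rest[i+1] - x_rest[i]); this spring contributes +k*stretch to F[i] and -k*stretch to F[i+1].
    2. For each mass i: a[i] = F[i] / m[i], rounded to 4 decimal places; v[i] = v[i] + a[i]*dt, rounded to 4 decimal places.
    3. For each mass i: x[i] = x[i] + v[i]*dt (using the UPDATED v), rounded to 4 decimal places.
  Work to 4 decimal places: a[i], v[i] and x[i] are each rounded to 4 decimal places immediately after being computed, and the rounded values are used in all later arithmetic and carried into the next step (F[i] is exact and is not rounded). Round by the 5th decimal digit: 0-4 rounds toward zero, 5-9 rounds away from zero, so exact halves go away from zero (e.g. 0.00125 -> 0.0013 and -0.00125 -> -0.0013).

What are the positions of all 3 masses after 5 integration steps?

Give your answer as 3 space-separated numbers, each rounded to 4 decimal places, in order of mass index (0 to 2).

Answer: 3.6129 6.0000 8.3871

Derivation:
Step 0: x=[2.0000 6.0000 10.0000] v=[0.0000 0.0000 0.0000]
Step 1: x=[2.1600 6.0000 9.8400] v=[0.8000 0.0000 -0.8000]
Step 2: x=[2.4544 6.0000 9.5456] v=[1.4720 0.0000 -1.4720]
Step 3: x=[2.8361 6.0000 9.1639] v=[1.9085 0.0000 -1.9085]
Step 4: x=[3.2440 6.0000 8.7560] v=[2.0396 0.0000 -2.0396]
Step 5: x=[3.6129 6.0000 8.3871] v=[1.8444 0.0000 -1.8444]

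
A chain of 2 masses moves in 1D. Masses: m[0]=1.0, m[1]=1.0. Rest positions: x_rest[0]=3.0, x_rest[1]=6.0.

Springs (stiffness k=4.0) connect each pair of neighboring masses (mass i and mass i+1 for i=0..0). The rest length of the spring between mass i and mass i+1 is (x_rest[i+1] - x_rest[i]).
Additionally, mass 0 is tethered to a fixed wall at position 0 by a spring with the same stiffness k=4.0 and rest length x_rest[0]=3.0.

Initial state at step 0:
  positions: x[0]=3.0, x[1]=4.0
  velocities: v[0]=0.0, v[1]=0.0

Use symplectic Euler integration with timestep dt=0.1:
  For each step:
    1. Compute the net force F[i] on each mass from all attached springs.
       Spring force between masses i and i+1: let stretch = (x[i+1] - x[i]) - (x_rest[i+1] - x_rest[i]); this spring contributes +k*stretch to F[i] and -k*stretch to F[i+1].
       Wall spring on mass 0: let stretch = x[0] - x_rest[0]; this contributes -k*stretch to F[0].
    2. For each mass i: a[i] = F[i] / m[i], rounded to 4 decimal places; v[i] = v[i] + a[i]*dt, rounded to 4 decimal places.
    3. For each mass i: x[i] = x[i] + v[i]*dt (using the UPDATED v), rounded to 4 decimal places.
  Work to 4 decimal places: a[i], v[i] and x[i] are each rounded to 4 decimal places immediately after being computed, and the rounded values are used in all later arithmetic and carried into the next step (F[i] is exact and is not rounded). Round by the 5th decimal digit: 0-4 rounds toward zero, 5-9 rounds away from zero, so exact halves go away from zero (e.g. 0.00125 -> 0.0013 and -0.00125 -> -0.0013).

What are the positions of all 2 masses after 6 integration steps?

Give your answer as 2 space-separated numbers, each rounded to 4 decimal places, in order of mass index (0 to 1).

Step 0: x=[3.0000 4.0000] v=[0.0000 0.0000]
Step 1: x=[2.9200 4.0800] v=[-0.8000 0.8000]
Step 2: x=[2.7696 4.2336] v=[-1.5040 1.5360]
Step 3: x=[2.5670 4.4486] v=[-2.0262 2.1504]
Step 4: x=[2.3370 4.7084] v=[-2.3004 2.5978]
Step 5: x=[2.1083 4.9933] v=[-2.2866 2.8492]
Step 6: x=[1.9107 5.2828] v=[-1.9759 2.8952]

Answer: 1.9107 5.2828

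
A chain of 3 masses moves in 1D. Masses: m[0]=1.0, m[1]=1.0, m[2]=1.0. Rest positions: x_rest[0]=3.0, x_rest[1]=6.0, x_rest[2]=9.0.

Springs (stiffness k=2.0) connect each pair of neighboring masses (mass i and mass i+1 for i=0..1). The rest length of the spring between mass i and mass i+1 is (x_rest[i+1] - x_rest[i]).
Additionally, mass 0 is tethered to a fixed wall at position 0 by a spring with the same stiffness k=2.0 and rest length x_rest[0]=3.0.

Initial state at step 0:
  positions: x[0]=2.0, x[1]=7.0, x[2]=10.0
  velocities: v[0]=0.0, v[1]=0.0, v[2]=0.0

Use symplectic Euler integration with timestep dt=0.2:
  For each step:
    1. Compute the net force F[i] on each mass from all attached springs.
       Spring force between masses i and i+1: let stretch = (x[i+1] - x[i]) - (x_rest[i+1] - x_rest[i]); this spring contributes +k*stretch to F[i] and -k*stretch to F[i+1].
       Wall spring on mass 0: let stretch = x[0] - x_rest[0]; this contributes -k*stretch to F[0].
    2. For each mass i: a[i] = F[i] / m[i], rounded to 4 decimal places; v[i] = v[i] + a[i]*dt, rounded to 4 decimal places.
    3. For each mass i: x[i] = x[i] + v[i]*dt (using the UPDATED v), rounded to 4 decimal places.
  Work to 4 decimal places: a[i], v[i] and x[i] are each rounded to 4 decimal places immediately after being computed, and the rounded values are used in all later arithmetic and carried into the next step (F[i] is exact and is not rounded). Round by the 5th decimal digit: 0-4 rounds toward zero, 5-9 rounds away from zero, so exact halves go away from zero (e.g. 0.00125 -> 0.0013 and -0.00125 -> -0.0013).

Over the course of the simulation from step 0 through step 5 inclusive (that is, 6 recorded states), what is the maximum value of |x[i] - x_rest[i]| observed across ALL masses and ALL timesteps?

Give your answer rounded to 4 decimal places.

Answer: 1.1127

Derivation:
Step 0: x=[2.0000 7.0000 10.0000] v=[0.0000 0.0000 0.0000]
Step 1: x=[2.2400 6.8400 10.0000] v=[1.2000 -0.8000 0.0000]
Step 2: x=[2.6688 6.5648 9.9872] v=[2.1440 -1.3760 -0.0640]
Step 3: x=[3.1958 6.2517 9.9406] v=[2.6349 -1.5654 -0.2330]
Step 4: x=[3.7116 5.9893 9.8389] v=[2.5789 -1.3122 -0.5086]
Step 5: x=[4.1127 5.8526 9.6692] v=[2.0053 -0.6834 -0.8484]
Max displacement = 1.1127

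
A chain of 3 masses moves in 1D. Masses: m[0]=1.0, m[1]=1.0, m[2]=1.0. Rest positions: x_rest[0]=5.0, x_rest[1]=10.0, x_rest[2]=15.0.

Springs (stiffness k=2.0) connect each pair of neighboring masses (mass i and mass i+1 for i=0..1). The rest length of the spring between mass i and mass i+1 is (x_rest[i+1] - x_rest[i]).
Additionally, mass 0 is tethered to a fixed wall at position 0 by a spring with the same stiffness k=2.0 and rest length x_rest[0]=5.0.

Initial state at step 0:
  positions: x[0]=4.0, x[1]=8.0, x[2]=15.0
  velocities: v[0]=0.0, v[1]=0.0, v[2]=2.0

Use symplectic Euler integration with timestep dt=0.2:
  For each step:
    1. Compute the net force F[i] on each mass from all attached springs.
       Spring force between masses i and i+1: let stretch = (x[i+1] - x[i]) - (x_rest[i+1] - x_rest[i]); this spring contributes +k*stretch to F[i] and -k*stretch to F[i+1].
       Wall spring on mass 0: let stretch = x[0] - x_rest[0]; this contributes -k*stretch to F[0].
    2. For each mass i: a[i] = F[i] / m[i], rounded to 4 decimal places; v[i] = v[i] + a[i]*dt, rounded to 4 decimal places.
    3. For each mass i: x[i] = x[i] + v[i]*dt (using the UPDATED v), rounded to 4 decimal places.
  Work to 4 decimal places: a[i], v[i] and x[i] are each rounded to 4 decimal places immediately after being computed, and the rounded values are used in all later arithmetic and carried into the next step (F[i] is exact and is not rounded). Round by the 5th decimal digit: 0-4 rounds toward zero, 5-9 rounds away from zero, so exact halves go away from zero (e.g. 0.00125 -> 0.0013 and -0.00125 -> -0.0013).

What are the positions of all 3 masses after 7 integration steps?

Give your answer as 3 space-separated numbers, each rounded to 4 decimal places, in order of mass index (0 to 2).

Step 0: x=[4.0000 8.0000 15.0000] v=[0.0000 0.0000 2.0000]
Step 1: x=[4.0000 8.2400 15.2400] v=[0.0000 1.2000 1.2000]
Step 2: x=[4.0192 8.7008 15.3200] v=[0.0960 2.3040 0.4000]
Step 3: x=[4.0914 9.3166 15.2705] v=[0.3610 3.0790 -0.2477]
Step 4: x=[4.2543 9.9907 15.1446] v=[0.8145 3.3705 -0.6293]
Step 5: x=[4.5358 10.6182 15.0064] v=[1.4073 3.1375 -0.6909]
Step 6: x=[4.9410 11.1102 14.9172] v=[2.0259 2.4598 -0.4462]
Step 7: x=[5.4444 11.4132 14.9234] v=[2.5172 1.5149 0.0310]

Answer: 5.4444 11.4132 14.9234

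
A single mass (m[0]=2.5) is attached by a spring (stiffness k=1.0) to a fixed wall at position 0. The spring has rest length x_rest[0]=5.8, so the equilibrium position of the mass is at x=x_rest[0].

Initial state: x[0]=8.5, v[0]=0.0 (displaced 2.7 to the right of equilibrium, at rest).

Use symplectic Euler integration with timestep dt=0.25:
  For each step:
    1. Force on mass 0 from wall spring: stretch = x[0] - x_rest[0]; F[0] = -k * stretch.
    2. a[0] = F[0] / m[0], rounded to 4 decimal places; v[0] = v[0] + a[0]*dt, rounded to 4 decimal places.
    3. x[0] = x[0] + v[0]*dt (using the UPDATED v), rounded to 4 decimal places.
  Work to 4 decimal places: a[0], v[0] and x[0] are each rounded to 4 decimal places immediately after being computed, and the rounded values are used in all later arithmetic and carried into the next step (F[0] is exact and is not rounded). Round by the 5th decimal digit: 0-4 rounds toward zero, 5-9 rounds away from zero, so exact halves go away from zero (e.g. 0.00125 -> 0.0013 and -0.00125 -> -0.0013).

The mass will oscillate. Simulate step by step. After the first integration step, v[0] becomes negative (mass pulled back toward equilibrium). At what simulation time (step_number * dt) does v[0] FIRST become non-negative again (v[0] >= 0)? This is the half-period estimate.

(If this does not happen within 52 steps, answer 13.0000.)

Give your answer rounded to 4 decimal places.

Step 0: x=[8.5000] v=[0.0000]
Step 1: x=[8.4325] v=[-0.2700]
Step 2: x=[8.2992] v=[-0.5333]
Step 3: x=[8.1034] v=[-0.7832]
Step 4: x=[7.8500] v=[-1.0136]
Step 5: x=[7.5454] v=[-1.2186]
Step 6: x=[7.1971] v=[-1.3932]
Step 7: x=[6.8139] v=[-1.5329]
Step 8: x=[6.4053] v=[-1.6343]
Step 9: x=[5.9816] v=[-1.6948]
Step 10: x=[5.5534] v=[-1.7130]
Step 11: x=[5.1313] v=[-1.6884]
Step 12: x=[4.7259] v=[-1.6215]
Step 13: x=[4.3474] v=[-1.5141]
Step 14: x=[4.0052] v=[-1.3689]
Step 15: x=[3.7079] v=[-1.1894]
Step 16: x=[3.4629] v=[-0.9802]
Step 17: x=[3.2763] v=[-0.7465]
Step 18: x=[3.1528] v=[-0.4941]
Step 19: x=[3.0955] v=[-0.2294]
Step 20: x=[3.1058] v=[0.0411]
First v>=0 after going negative at step 20, time=5.0000

Answer: 5.0000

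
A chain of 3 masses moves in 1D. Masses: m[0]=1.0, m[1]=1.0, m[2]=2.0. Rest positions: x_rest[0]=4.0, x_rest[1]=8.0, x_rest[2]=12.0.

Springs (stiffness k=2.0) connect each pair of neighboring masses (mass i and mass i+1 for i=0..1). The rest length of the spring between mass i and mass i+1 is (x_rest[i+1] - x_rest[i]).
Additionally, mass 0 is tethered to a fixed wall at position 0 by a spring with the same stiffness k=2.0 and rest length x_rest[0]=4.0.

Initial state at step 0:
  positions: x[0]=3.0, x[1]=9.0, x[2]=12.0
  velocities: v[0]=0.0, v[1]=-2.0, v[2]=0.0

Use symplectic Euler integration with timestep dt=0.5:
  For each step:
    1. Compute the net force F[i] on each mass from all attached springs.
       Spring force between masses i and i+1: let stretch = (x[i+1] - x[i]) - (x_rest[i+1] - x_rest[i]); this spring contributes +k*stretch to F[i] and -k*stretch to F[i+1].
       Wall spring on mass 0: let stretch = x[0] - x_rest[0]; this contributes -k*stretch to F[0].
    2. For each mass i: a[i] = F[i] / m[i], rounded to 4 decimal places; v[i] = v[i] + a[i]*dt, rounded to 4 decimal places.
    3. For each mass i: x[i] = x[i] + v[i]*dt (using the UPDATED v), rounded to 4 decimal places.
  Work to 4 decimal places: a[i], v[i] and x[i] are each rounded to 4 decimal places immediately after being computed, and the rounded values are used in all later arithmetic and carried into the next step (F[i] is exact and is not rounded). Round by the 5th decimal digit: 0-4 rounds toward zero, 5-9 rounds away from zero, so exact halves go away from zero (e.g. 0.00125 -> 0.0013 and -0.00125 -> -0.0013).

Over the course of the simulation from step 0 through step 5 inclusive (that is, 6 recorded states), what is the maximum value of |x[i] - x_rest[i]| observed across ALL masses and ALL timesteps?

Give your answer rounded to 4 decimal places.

Step 0: x=[3.0000 9.0000 12.0000] v=[0.0000 -2.0000 0.0000]
Step 1: x=[4.5000 6.5000 12.2500] v=[3.0000 -5.0000 0.5000]
Step 2: x=[4.7500 5.8750 12.0625] v=[0.5000 -1.2500 -0.3750]
Step 3: x=[3.1875 7.7813 11.3281] v=[-3.1250 3.8125 -1.4688]
Step 4: x=[2.3282 9.1641 10.7070] v=[-1.7187 2.7655 -1.2422]
Step 5: x=[3.7227 7.9004 10.7002] v=[2.7890 -2.5275 -0.0137]
Max displacement = 2.1250

Answer: 2.1250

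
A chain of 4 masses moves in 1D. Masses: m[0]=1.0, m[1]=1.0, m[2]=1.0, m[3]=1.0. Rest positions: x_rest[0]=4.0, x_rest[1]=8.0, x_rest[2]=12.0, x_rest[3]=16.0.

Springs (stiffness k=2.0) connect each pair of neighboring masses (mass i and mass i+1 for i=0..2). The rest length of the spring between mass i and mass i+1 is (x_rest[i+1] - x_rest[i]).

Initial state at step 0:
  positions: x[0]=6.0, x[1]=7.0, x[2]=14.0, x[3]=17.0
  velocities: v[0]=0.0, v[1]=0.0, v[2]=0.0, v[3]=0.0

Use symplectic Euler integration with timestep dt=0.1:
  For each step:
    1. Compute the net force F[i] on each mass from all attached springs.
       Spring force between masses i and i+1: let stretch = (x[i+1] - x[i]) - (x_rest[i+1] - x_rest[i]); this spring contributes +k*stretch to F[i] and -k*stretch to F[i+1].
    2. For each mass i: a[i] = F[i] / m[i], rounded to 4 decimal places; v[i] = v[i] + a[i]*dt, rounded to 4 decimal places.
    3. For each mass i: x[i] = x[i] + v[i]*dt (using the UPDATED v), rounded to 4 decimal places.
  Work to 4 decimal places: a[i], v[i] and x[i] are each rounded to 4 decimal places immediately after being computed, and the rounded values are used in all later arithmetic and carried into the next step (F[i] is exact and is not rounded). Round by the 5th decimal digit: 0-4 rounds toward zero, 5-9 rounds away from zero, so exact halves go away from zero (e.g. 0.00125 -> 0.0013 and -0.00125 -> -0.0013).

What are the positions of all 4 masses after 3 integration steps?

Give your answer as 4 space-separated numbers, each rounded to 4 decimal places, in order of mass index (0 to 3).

Step 0: x=[6.0000 7.0000 14.0000 17.0000] v=[0.0000 0.0000 0.0000 0.0000]
Step 1: x=[5.9400 7.1200 13.9200 17.0200] v=[-0.6000 1.2000 -0.8000 0.2000]
Step 2: x=[5.8236 7.3524 13.7660 17.0580] v=[-1.1640 2.3240 -1.5400 0.3800]
Step 3: x=[5.6578 7.6825 13.5496 17.1102] v=[-1.6582 3.3010 -2.1643 0.5216]

Answer: 5.6578 7.6825 13.5496 17.1102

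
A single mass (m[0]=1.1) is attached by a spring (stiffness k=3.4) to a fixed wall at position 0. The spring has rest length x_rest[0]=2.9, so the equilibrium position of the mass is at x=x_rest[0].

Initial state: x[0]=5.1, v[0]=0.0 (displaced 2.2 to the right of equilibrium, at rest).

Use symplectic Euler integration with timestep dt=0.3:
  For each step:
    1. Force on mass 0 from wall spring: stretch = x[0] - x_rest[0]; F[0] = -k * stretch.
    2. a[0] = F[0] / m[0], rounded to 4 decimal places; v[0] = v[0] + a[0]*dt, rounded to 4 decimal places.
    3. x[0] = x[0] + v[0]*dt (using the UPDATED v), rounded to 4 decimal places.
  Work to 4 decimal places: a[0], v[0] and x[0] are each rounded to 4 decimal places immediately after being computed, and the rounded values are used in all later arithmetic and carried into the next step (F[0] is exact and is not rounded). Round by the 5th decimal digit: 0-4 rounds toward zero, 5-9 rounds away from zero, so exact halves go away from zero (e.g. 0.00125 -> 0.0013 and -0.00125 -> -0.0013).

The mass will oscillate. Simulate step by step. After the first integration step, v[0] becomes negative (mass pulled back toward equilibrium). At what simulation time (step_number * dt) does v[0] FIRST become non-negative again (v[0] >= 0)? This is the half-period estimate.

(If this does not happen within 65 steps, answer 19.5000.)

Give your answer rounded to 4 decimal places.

Answer: 1.8000

Derivation:
Step 0: x=[5.1000] v=[0.0000]
Step 1: x=[4.4880] v=[-2.0400]
Step 2: x=[3.4343] v=[-3.5125]
Step 3: x=[2.2319] v=[-4.0080]
Step 4: x=[1.2154] v=[-3.3885]
Step 5: x=[0.6675] v=[-1.8264]
Step 6: x=[0.7406] v=[0.2438]
First v>=0 after going negative at step 6, time=1.8000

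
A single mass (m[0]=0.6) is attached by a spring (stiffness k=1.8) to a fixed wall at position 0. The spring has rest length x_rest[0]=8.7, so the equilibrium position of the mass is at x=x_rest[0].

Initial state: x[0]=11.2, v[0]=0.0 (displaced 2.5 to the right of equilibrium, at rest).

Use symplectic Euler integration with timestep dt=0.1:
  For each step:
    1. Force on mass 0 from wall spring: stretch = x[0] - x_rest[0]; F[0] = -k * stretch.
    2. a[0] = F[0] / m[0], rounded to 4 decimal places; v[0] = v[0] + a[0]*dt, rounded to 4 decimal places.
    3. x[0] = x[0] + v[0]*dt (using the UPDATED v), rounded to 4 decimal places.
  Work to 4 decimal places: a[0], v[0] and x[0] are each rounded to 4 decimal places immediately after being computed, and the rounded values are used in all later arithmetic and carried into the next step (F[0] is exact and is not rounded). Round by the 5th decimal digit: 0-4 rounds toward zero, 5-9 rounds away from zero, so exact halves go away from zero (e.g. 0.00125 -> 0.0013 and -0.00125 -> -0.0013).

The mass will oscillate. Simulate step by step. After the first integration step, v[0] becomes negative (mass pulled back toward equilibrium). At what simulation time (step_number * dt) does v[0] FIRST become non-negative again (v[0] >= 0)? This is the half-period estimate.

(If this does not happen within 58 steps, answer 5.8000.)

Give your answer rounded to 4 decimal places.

Answer: 1.9000

Derivation:
Step 0: x=[11.2000] v=[0.0000]
Step 1: x=[11.1250] v=[-0.7500]
Step 2: x=[10.9773] v=[-1.4775]
Step 3: x=[10.7612] v=[-2.1607]
Step 4: x=[10.4833] v=[-2.7791]
Step 5: x=[10.1519] v=[-3.3141]
Step 6: x=[9.7769] v=[-3.7497]
Step 7: x=[9.3696] v=[-4.0728]
Step 8: x=[8.9422] v=[-4.2737]
Step 9: x=[8.5076] v=[-4.3464]
Step 10: x=[8.0787] v=[-4.2887]
Step 11: x=[7.6685] v=[-4.1023]
Step 12: x=[7.2892] v=[-3.7929]
Step 13: x=[6.9522] v=[-3.3697]
Step 14: x=[6.6677] v=[-2.8454]
Step 15: x=[6.4441] v=[-2.2357]
Step 16: x=[6.2882] v=[-1.5589]
Step 17: x=[6.2047] v=[-0.8354]
Step 18: x=[6.1960] v=[-0.0868]
Step 19: x=[6.2624] v=[0.6644]
First v>=0 after going negative at step 19, time=1.9000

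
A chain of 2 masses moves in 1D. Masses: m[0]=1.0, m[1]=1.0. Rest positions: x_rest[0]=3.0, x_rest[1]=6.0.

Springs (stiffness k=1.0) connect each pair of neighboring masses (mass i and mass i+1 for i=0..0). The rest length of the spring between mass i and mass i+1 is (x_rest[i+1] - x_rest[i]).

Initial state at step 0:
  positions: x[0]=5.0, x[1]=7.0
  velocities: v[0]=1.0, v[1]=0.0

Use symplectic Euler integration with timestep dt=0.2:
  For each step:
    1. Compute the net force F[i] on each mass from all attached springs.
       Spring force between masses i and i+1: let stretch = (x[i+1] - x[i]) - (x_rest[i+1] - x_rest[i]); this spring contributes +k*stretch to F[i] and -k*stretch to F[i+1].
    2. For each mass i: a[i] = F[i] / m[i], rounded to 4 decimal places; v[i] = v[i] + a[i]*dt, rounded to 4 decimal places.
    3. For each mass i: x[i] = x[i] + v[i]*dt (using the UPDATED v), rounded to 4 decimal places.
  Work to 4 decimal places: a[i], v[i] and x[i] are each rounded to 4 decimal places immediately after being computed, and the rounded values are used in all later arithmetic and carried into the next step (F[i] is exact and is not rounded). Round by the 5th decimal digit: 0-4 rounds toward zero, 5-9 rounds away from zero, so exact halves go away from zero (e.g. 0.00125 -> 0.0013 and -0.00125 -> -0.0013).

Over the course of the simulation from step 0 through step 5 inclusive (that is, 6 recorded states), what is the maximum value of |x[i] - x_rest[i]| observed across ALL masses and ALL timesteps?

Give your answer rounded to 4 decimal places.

Step 0: x=[5.0000 7.0000] v=[1.0000 0.0000]
Step 1: x=[5.1600 7.0400] v=[0.8000 0.2000]
Step 2: x=[5.2752 7.1248] v=[0.5760 0.4240]
Step 3: x=[5.3444 7.2556] v=[0.3459 0.6541]
Step 4: x=[5.3700 7.4300] v=[0.1281 0.8719]
Step 5: x=[5.3580 7.6420] v=[-0.0599 1.0599]
Max displacement = 2.3700

Answer: 2.3700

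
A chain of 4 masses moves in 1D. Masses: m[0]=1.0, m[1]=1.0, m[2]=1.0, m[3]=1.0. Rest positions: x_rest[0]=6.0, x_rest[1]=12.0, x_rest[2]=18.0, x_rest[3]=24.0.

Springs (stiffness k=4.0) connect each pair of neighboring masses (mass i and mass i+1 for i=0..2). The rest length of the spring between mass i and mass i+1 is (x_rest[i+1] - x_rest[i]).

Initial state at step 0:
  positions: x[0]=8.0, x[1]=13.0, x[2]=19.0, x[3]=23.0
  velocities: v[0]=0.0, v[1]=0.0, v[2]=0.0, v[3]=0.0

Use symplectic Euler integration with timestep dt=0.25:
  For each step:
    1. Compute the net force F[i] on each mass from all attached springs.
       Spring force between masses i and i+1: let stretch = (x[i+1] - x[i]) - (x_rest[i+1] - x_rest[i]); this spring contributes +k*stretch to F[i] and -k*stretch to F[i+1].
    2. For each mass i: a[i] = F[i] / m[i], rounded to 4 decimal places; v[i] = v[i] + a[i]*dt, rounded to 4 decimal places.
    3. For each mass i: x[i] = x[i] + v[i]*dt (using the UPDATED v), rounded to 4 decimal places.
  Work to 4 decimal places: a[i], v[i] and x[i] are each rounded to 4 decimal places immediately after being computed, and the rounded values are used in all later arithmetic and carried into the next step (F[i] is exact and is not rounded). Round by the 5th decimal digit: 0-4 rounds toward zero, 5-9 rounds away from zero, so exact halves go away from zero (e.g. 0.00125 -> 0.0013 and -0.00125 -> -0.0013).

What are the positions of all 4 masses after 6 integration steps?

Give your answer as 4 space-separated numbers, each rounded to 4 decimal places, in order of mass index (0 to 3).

Step 0: x=[8.0000 13.0000 19.0000 23.0000] v=[0.0000 0.0000 0.0000 0.0000]
Step 1: x=[7.7500 13.2500 18.5000 23.5000] v=[-1.0000 1.0000 -2.0000 2.0000]
Step 2: x=[7.3750 13.4375 17.9375 24.2500] v=[-1.5000 0.7500 -2.2500 3.0000]
Step 3: x=[7.0156 13.2344 17.8281 24.9219] v=[-1.4375 -0.8125 -0.4375 2.6875]
Step 4: x=[6.7109 12.6250 18.3438 25.3203] v=[-1.2187 -2.4376 2.0626 1.5937]
Step 5: x=[6.3848 11.9668 19.1739 25.4746] v=[-1.3046 -2.6329 3.3203 0.6172]
Step 6: x=[5.9542 11.7149 19.7774 25.5537] v=[-1.7226 -1.0078 2.4139 0.3165]

Answer: 5.9542 11.7149 19.7774 25.5537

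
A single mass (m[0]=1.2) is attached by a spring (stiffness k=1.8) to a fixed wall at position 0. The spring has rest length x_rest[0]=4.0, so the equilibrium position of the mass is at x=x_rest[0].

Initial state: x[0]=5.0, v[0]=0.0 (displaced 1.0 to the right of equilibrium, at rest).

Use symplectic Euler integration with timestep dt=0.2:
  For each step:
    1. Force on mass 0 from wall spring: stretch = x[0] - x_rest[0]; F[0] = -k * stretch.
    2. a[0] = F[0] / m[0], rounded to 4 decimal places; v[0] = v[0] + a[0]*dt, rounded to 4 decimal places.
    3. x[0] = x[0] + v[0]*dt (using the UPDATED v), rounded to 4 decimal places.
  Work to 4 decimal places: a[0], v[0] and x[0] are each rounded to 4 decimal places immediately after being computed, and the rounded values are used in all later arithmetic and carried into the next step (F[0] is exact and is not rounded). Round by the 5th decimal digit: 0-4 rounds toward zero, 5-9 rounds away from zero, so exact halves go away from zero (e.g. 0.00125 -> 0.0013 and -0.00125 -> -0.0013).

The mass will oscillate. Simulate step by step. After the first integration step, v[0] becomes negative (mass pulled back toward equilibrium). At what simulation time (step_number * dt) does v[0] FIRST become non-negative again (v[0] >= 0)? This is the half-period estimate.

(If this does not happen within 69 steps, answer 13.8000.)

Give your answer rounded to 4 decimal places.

Step 0: x=[5.0000] v=[0.0000]
Step 1: x=[4.9400] v=[-0.3000]
Step 2: x=[4.8236] v=[-0.5820]
Step 3: x=[4.6578] v=[-0.8291]
Step 4: x=[4.4525] v=[-1.0264]
Step 5: x=[4.2201] v=[-1.1622]
Step 6: x=[3.9745] v=[-1.2282]
Step 7: x=[3.7304] v=[-1.2205]
Step 8: x=[3.5025] v=[-1.1396]
Step 9: x=[3.3044] v=[-0.9903]
Step 10: x=[3.1481] v=[-0.7816]
Step 11: x=[3.0429] v=[-0.5260]
Step 12: x=[2.9951] v=[-0.2389]
Step 13: x=[3.0076] v=[0.0626]
First v>=0 after going negative at step 13, time=2.6000

Answer: 2.6000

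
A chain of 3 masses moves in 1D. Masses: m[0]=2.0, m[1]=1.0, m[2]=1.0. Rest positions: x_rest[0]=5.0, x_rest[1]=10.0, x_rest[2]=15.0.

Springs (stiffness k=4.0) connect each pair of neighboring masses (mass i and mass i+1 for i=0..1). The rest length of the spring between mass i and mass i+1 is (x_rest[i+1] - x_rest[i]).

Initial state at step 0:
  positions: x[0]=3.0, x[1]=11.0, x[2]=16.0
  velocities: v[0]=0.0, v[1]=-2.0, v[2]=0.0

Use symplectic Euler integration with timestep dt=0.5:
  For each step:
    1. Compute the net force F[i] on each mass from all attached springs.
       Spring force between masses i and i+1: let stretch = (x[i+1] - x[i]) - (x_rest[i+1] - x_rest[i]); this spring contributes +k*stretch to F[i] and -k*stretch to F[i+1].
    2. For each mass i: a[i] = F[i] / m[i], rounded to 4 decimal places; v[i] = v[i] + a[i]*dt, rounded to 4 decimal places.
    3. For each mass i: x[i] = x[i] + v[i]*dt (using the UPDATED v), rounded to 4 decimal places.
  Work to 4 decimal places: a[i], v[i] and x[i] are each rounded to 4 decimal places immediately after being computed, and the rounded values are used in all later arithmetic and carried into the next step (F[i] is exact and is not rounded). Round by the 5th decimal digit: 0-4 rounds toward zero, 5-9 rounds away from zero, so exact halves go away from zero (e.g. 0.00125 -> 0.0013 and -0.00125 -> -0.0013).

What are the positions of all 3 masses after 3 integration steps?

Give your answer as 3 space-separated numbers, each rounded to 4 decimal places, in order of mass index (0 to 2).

Answer: 4.8750 9.7500 10.5000

Derivation:
Step 0: x=[3.0000 11.0000 16.0000] v=[0.0000 -2.0000 0.0000]
Step 1: x=[4.5000 7.0000 16.0000] v=[3.0000 -8.0000 0.0000]
Step 2: x=[4.7500 9.5000 12.0000] v=[0.5000 5.0000 -8.0000]
Step 3: x=[4.8750 9.7500 10.5000] v=[0.2500 0.5000 -3.0000]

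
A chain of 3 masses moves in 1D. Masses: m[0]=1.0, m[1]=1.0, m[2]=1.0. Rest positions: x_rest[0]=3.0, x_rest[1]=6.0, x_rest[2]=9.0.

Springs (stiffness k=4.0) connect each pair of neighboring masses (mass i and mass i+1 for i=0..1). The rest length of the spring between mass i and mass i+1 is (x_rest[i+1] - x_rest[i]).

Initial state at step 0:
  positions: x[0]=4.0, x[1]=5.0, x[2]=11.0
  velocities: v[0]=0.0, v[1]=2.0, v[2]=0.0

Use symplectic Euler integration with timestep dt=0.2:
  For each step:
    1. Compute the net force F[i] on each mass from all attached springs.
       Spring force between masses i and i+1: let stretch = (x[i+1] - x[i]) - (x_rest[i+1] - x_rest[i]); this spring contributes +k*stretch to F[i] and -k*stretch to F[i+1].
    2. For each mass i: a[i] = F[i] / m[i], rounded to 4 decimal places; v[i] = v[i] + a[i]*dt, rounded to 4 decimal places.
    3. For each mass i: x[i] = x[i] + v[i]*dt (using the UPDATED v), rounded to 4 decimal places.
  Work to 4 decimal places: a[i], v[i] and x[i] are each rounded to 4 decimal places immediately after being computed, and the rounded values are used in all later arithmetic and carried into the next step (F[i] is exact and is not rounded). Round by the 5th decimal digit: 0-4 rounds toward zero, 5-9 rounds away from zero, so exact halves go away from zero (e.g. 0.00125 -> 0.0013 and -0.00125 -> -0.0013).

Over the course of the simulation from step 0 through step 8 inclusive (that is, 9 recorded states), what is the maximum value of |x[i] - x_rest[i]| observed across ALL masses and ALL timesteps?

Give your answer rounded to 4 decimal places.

Step 0: x=[4.0000 5.0000 11.0000] v=[0.0000 2.0000 0.0000]
Step 1: x=[3.6800 6.2000 10.5200] v=[-1.6000 6.0000 -2.4000]
Step 2: x=[3.2832 7.6880 9.8288] v=[-1.9840 7.4400 -3.4560]
Step 3: x=[3.1112 8.8138 9.2751] v=[-0.8602 5.6288 -2.7686]
Step 4: x=[3.3716 9.1010 9.1276] v=[1.3019 1.4358 -0.7376]
Step 5: x=[4.0687 8.4757 9.4558] v=[3.4854 -3.1264 1.6411]
Step 6: x=[4.9909 7.3021 10.1072] v=[4.6110 -5.8679 3.2570]
Step 7: x=[5.8029 6.2075 10.7898] v=[4.0600 -5.4728 3.4129]
Step 8: x=[6.1996 5.7814 11.2192] v=[1.9837 -2.1306 2.1471]
Max displacement = 3.1996

Answer: 3.1996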